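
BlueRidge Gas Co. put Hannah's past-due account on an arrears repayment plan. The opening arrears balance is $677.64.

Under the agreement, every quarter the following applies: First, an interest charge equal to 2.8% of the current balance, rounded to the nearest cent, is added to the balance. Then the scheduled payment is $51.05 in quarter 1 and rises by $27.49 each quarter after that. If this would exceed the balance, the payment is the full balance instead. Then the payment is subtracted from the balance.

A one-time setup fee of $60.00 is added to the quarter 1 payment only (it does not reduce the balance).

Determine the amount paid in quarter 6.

$188.50

Quarter 1: opening $677.64; interest $18.97 → $696.61; payment $51.05 (+ $60.00 fee); balance $645.56
Quarter 2: opening $645.56; interest $18.08 → $663.64; payment $78.54; balance $585.10
Quarter 3: opening $585.10; interest $16.38 → $601.48; payment $106.03; balance $495.45
Quarter 4: opening $495.45; interest $13.87 → $509.32; payment $133.52; balance $375.80
Quarter 5: opening $375.80; interest $10.52 → $386.32; payment $161.01; balance $225.31
Quarter 6: opening $225.31; interest $6.31 → $231.62; payment $188.50; balance $43.12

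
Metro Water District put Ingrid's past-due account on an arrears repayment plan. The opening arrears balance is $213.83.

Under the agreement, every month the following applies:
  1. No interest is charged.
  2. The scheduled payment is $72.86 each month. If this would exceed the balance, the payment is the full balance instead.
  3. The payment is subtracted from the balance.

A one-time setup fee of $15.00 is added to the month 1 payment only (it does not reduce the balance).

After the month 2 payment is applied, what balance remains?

$68.11

Month 1: $213.83 − $72.86 (+ $15.00 fee) → $140.97
Month 2: $140.97 − $72.86 → $68.11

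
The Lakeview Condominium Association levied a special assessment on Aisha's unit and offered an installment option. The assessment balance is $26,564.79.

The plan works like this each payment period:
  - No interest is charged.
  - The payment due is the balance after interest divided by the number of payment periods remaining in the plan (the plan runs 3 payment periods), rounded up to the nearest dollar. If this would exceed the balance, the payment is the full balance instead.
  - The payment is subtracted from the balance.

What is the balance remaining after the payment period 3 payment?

Payment period 1: opening $26,564.79; payment $8,855.00; balance $17,709.79
Payment period 2: opening $17,709.79; payment $8,855.00; balance $8,854.79
Payment period 3: opening $8,854.79; payment $8,854.79; balance $0.00

$0.00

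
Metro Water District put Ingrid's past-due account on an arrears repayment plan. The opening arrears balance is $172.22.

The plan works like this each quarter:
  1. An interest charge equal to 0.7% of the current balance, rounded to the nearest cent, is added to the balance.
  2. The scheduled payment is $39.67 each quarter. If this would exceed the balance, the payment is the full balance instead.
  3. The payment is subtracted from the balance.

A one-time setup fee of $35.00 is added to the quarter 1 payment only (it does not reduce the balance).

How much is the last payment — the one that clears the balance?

Quarter 1: $172.22 +$1.21 interest = $173.43; pay $39.67 (+ $35.00 fee) → $133.76
Quarter 2: $133.76 +$0.94 interest = $134.70; pay $39.67 → $95.03
Quarter 3: $95.03 +$0.67 interest = $95.70; pay $39.67 → $56.03
Quarter 4: $56.03 +$0.39 interest = $56.42; pay $39.67 → $16.75
Quarter 5: $16.75 +$0.12 interest = $16.87; pay $16.87 → $0.00

$16.87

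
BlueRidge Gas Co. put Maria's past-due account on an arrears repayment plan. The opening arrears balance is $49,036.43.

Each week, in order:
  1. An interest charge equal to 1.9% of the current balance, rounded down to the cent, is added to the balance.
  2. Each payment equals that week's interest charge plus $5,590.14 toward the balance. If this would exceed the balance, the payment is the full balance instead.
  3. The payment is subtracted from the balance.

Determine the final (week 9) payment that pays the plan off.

$4,397.30

# | Opening | Interest | Payment | End bal
1 | $49,036.43 | $931.69 | $6,521.83 | $43,446.29
2 | $43,446.29 | $825.47 | $6,415.61 | $37,856.15
3 | $37,856.15 | $719.26 | $6,309.40 | $32,266.01
4 | $32,266.01 | $613.05 | $6,203.19 | $26,675.87
5 | $26,675.87 | $506.84 | $6,096.98 | $21,085.73
6 | $21,085.73 | $400.62 | $5,990.76 | $15,495.59
7 | $15,495.59 | $294.41 | $5,884.55 | $9,905.45
8 | $9,905.45 | $188.20 | $5,778.34 | $4,315.31
9 | $4,315.31 | $81.99 | $4,397.30 | $0.00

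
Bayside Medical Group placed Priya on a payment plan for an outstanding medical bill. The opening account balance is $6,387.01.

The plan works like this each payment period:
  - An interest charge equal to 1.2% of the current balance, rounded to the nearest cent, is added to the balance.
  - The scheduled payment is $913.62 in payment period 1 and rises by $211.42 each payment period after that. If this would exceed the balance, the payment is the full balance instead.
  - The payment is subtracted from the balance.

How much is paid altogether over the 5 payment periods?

$6,643.06

Payment period 1: opening $6,387.01; interest $76.64 → $6,463.65; payment $913.62; balance $5,550.03
Payment period 2: opening $5,550.03; interest $66.60 → $5,616.63; payment $1,125.04; balance $4,491.59
Payment period 3: opening $4,491.59; interest $53.90 → $4,545.49; payment $1,336.46; balance $3,209.03
Payment period 4: opening $3,209.03; interest $38.51 → $3,247.54; payment $1,547.88; balance $1,699.66
Payment period 5: opening $1,699.66; interest $20.40 → $1,720.06; payment $1,720.06; balance $0.00
Total paid: $6,643.06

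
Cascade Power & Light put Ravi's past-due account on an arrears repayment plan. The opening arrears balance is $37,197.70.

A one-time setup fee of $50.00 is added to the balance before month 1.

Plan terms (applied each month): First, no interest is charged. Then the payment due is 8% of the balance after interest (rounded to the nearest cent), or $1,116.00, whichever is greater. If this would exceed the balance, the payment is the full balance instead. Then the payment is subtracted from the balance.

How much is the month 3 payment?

$2,522.12

Month 1: opening $37,247.70; payment $2,979.82; balance $34,267.88
Month 2: opening $34,267.88; payment $2,741.43; balance $31,526.45
Month 3: opening $31,526.45; payment $2,522.12; balance $29,004.33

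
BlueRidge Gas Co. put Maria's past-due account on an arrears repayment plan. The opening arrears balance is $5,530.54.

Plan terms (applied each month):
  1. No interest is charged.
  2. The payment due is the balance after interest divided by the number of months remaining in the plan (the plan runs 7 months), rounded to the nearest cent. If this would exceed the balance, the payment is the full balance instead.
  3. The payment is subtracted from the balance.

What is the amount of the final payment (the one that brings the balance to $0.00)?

Month 1: opening $5,530.54; payment $790.08; balance $4,740.46
Month 2: opening $4,740.46; payment $790.08; balance $3,950.38
Month 3: opening $3,950.38; payment $790.08; balance $3,160.30
Month 4: opening $3,160.30; payment $790.08; balance $2,370.22
Month 5: opening $2,370.22; payment $790.07; balance $1,580.15
Month 6: opening $1,580.15; payment $790.08; balance $790.07
Month 7: opening $790.07; payment $790.07; balance $0.00

$790.07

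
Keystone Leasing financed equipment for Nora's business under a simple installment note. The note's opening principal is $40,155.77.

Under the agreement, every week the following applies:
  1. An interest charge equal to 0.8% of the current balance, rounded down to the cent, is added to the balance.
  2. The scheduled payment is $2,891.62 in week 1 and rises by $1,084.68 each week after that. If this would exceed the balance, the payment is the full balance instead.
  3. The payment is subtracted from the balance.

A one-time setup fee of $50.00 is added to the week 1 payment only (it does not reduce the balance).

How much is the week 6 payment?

Week 1: $40,155.77 +$321.24 interest = $40,477.01; pay $2,891.62 (+ $50.00 fee) → $37,585.39
Week 2: $37,585.39 +$300.68 interest = $37,886.07; pay $3,976.30 → $33,909.77
Week 3: $33,909.77 +$271.27 interest = $34,181.04; pay $5,060.98 → $29,120.06
Week 4: $29,120.06 +$232.96 interest = $29,353.02; pay $6,145.66 → $23,207.36
Week 5: $23,207.36 +$185.65 interest = $23,393.01; pay $7,230.34 → $16,162.67
Week 6: $16,162.67 +$129.30 interest = $16,291.97; pay $8,315.02 → $7,976.95

$8,315.02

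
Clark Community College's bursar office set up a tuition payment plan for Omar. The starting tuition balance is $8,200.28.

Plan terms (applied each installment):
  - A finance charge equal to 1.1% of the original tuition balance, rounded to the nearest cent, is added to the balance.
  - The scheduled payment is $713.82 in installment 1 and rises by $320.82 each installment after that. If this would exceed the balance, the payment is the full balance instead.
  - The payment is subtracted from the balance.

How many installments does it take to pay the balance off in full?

Installment 1: opening $8,200.28; interest $90.20 → $8,290.48; payment $713.82; balance $7,576.66
Installment 2: opening $7,576.66; interest $90.20 → $7,666.86; payment $1,034.64; balance $6,632.22
Installment 3: opening $6,632.22; interest $90.20 → $6,722.42; payment $1,355.46; balance $5,366.96
Installment 4: opening $5,366.96; interest $90.20 → $5,457.16; payment $1,676.28; balance $3,780.88
Installment 5: opening $3,780.88; interest $90.20 → $3,871.08; payment $1,997.10; balance $1,873.98
Installment 6: opening $1,873.98; interest $90.20 → $1,964.18; payment $1,964.18; balance $0.00
Balance reaches $0.00 in installment 6.

6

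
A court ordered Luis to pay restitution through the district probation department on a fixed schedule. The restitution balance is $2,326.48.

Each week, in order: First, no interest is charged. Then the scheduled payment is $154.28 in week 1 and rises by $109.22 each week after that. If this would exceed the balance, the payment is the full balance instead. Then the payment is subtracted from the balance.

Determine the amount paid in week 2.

$263.50

# | Opening | Payment | End bal
1 | $2,326.48 | $154.28 | $2,172.20
2 | $2,172.20 | $263.50 | $1,908.70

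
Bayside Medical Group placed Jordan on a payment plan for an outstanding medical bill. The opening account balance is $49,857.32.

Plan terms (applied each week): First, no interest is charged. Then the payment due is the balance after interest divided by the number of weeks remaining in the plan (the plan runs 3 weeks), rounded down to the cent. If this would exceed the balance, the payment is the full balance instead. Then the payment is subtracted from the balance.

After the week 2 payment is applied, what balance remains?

Week 1: $49,857.32 − $16,619.10 → $33,238.22
Week 2: $33,238.22 − $16,619.11 → $16,619.11

$16,619.11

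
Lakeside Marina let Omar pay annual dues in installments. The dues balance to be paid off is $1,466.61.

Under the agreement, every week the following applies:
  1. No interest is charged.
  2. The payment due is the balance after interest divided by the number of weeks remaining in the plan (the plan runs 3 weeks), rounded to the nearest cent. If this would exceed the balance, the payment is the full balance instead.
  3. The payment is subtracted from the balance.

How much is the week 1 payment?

# | Opening | Payment | End bal
1 | $1,466.61 | $488.87 | $977.74

$488.87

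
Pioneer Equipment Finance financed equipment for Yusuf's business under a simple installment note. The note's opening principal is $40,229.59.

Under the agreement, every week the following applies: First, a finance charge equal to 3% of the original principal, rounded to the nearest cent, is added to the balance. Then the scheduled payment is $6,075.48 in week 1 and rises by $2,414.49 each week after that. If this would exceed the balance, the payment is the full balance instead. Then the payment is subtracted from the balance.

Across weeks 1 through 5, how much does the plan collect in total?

Week 1: $40,229.59 +$1,206.89 interest = $41,436.48; pay $6,075.48 → $35,361.00
Week 2: $35,361.00 +$1,206.89 interest = $36,567.89; pay $8,489.97 → $28,077.92
Week 3: $28,077.92 +$1,206.89 interest = $29,284.81; pay $10,904.46 → $18,380.35
Week 4: $18,380.35 +$1,206.89 interest = $19,587.24; pay $13,318.95 → $6,268.29
Week 5: $6,268.29 +$1,206.89 interest = $7,475.18; pay $7,475.18 → $0.00
Total paid: $46,264.04

$46,264.04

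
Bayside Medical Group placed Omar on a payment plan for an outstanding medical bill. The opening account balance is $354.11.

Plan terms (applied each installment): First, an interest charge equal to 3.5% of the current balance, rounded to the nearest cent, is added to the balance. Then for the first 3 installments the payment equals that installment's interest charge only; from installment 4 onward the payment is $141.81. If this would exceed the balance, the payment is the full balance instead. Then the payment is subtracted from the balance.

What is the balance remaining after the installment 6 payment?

$0.00

Installment 1: opening $354.11; interest $12.39 → $366.50; payment $12.39; balance $354.11
Installment 2: opening $354.11; interest $12.39 → $366.50; payment $12.39; balance $354.11
Installment 3: opening $354.11; interest $12.39 → $366.50; payment $12.39; balance $354.11
Installment 4: opening $354.11; interest $12.39 → $366.50; payment $141.81; balance $224.69
Installment 5: opening $224.69; interest $7.86 → $232.55; payment $141.81; balance $90.74
Installment 6: opening $90.74; interest $3.18 → $93.92; payment $93.92; balance $0.00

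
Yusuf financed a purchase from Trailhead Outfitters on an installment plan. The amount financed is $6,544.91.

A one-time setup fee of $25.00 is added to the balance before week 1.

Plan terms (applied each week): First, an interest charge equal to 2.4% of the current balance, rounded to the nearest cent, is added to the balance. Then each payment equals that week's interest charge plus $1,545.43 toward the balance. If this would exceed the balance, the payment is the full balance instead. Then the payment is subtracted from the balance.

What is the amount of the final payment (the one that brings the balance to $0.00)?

Week 1: $6,569.91 +$157.68 interest = $6,727.59; pay $1,703.11 → $5,024.48
Week 2: $5,024.48 +$120.59 interest = $5,145.07; pay $1,666.02 → $3,479.05
Week 3: $3,479.05 +$83.50 interest = $3,562.55; pay $1,628.93 → $1,933.62
Week 4: $1,933.62 +$46.41 interest = $1,980.03; pay $1,591.84 → $388.19
Week 5: $388.19 +$9.32 interest = $397.51; pay $397.51 → $0.00

$397.51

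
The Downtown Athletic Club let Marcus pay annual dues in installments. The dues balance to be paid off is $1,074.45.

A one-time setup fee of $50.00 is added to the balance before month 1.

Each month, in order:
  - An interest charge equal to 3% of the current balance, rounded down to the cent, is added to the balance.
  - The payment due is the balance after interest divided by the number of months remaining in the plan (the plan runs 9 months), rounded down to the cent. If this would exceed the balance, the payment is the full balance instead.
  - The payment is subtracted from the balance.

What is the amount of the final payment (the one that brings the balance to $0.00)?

Month 1: opening $1,124.45; interest $33.73 → $1,158.18; payment $128.68; balance $1,029.50
Month 2: opening $1,029.50; interest $30.88 → $1,060.38; payment $132.54; balance $927.84
Month 3: opening $927.84; interest $27.83 → $955.67; payment $136.52; balance $819.15
Month 4: opening $819.15; interest $24.57 → $843.72; payment $140.62; balance $703.10
Month 5: opening $703.10; interest $21.09 → $724.19; payment $144.83; balance $579.36
Month 6: opening $579.36; interest $17.38 → $596.74; payment $149.18; balance $447.56
Month 7: opening $447.56; interest $13.42 → $460.98; payment $153.66; balance $307.32
Month 8: opening $307.32; interest $9.21 → $316.53; payment $158.26; balance $158.27
Month 9: opening $158.27; interest $4.74 → $163.01; payment $163.01; balance $0.00

$163.01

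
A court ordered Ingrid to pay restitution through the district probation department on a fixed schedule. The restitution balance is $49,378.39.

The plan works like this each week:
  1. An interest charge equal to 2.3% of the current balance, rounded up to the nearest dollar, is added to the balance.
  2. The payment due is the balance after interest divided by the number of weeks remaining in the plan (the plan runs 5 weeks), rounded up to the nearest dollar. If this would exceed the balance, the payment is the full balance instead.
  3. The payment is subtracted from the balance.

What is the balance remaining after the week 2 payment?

$31,005.39

Week 1: opening $49,378.39; interest $1,136.00 → $50,514.39; payment $10,103.00; balance $40,411.39
Week 2: opening $40,411.39; interest $930.00 → $41,341.39; payment $10,336.00; balance $31,005.39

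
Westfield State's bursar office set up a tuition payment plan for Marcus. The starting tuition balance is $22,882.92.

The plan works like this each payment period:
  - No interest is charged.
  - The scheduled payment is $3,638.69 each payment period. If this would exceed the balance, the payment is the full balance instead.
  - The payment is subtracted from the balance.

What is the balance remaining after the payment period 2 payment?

Payment period 1: opening $22,882.92; payment $3,638.69; balance $19,244.23
Payment period 2: opening $19,244.23; payment $3,638.69; balance $15,605.54

$15,605.54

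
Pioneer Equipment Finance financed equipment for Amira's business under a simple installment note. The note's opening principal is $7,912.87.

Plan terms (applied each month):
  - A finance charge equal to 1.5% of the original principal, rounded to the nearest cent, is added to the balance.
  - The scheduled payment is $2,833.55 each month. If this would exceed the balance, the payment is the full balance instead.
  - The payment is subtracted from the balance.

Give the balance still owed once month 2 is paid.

# | Opening | Interest | Payment | End bal
1 | $7,912.87 | $118.69 | $2,833.55 | $5,198.01
2 | $5,198.01 | $118.69 | $2,833.55 | $2,483.15

$2,483.15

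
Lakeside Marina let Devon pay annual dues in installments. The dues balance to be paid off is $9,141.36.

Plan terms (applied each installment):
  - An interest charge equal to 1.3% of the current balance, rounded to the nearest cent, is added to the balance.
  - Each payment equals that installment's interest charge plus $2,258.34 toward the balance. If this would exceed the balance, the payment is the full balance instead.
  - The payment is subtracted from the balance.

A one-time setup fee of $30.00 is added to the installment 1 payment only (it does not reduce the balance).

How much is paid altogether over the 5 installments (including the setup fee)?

Installment 1: opening $9,141.36; interest $118.84 → $9,260.20; payment $2,377.18 (+ $30.00 fee); balance $6,883.02
Installment 2: opening $6,883.02; interest $89.48 → $6,972.50; payment $2,347.82; balance $4,624.68
Installment 3: opening $4,624.68; interest $60.12 → $4,684.80; payment $2,318.46; balance $2,366.34
Installment 4: opening $2,366.34; interest $30.76 → $2,397.10; payment $2,289.10; balance $108.00
Installment 5: opening $108.00; interest $1.40 → $109.40; payment $109.40; balance $0.00
Total paid: $9,471.96

$9,471.96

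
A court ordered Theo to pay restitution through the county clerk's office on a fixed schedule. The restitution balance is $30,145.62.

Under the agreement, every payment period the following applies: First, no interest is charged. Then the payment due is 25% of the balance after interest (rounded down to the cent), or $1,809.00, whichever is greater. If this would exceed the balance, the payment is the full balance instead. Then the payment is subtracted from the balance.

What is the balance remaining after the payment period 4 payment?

Payment period 1: opening $30,145.62; payment $7,536.40; balance $22,609.22
Payment period 2: opening $22,609.22; payment $5,652.30; balance $16,956.92
Payment period 3: opening $16,956.92; payment $4,239.23; balance $12,717.69
Payment period 4: opening $12,717.69; payment $3,179.42; balance $9,538.27

$9,538.27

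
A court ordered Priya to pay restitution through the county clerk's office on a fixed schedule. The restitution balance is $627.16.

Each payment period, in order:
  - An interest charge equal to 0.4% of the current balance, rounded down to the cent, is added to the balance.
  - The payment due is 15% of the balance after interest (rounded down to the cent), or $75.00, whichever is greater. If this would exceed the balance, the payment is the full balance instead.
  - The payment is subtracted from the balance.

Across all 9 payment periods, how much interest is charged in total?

$11.21

Payment period 1: opening $627.16; interest $2.50 → $629.66; payment $94.44; balance $535.22
Payment period 2: opening $535.22; interest $2.14 → $537.36; payment $80.60; balance $456.76
Payment period 3: opening $456.76; interest $1.82 → $458.58; payment $75.00; balance $383.58
Payment period 4: opening $383.58; interest $1.53 → $385.11; payment $75.00; balance $310.11
Payment period 5: opening $310.11; interest $1.24 → $311.35; payment $75.00; balance $236.35
Payment period 6: opening $236.35; interest $0.94 → $237.29; payment $75.00; balance $162.29
Payment period 7: opening $162.29; interest $0.64 → $162.93; payment $75.00; balance $87.93
Payment period 8: opening $87.93; interest $0.35 → $88.28; payment $75.00; balance $13.28
Payment period 9: opening $13.28; interest $0.05 → $13.33; payment $13.33; balance $0.00
Total interest: $2.50 + $2.14 + $1.82 + $1.53 + $1.24 + $0.94 + $0.64 + $0.35 + $0.05 = $11.21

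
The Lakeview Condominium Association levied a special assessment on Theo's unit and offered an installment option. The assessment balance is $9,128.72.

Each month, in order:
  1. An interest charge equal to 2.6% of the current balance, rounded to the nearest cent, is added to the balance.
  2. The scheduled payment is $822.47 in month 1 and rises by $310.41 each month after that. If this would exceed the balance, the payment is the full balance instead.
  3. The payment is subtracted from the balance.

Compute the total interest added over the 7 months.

Month 1: opening $9,128.72; interest $237.35 → $9,366.07; payment $822.47; balance $8,543.60
Month 2: opening $8,543.60; interest $222.13 → $8,765.73; payment $1,132.88; balance $7,632.85
Month 3: opening $7,632.85; interest $198.45 → $7,831.30; payment $1,443.29; balance $6,388.01
Month 4: opening $6,388.01; interest $166.09 → $6,554.10; payment $1,753.70; balance $4,800.40
Month 5: opening $4,800.40; interest $124.81 → $4,925.21; payment $2,064.11; balance $2,861.10
Month 6: opening $2,861.10; interest $74.39 → $2,935.49; payment $2,374.52; balance $560.97
Month 7: opening $560.97; interest $14.59 → $575.56; payment $575.56; balance $0.00
Total interest: $237.35 + $222.13 + $198.45 + $166.09 + $124.81 + $74.39 + $14.59 = $1,037.81

$1,037.81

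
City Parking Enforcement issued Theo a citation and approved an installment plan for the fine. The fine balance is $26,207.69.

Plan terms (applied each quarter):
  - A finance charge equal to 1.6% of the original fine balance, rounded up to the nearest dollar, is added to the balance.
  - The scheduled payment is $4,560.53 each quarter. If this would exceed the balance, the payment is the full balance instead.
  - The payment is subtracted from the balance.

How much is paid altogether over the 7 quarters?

Quarter 1: $26,207.69 +$420.00 interest = $26,627.69; pay $4,560.53 → $22,067.16
Quarter 2: $22,067.16 +$420.00 interest = $22,487.16; pay $4,560.53 → $17,926.63
Quarter 3: $17,926.63 +$420.00 interest = $18,346.63; pay $4,560.53 → $13,786.10
Quarter 4: $13,786.10 +$420.00 interest = $14,206.10; pay $4,560.53 → $9,645.57
Quarter 5: $9,645.57 +$420.00 interest = $10,065.57; pay $4,560.53 → $5,505.04
Quarter 6: $5,505.04 +$420.00 interest = $5,925.04; pay $4,560.53 → $1,364.51
Quarter 7: $1,364.51 +$420.00 interest = $1,784.51; pay $1,784.51 → $0.00
Total paid: $29,147.69

$29,147.69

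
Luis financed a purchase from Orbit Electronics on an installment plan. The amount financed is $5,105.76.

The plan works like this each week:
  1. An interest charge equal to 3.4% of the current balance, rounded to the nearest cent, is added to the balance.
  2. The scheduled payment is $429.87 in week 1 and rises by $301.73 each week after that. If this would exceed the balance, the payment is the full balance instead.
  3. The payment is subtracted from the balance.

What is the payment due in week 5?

# | Opening | Interest | Payment | End bal
1 | $5,105.76 | $173.60 | $429.87 | $4,849.49
2 | $4,849.49 | $164.88 | $731.60 | $4,282.77
3 | $4,282.77 | $145.61 | $1,033.33 | $3,395.05
4 | $3,395.05 | $115.43 | $1,335.06 | $2,175.42
5 | $2,175.42 | $73.96 | $1,636.79 | $612.59

$1,636.79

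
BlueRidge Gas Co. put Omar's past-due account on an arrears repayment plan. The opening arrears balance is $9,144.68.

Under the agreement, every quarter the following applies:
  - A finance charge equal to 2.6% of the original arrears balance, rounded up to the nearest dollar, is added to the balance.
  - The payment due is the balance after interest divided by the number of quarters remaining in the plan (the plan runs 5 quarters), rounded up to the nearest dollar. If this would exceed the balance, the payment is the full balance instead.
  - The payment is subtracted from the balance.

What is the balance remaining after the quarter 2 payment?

$5,807.68

# | Opening | Interest | Payment | End bal
1 | $9,144.68 | $238.00 | $1,877.00 | $7,505.68
2 | $7,505.68 | $238.00 | $1,936.00 | $5,807.68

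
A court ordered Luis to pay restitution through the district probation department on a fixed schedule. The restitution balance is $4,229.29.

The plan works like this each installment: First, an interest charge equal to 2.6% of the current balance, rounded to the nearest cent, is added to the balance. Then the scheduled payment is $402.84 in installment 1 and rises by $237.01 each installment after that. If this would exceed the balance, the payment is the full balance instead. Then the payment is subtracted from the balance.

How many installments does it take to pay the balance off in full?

Installment 1: opening $4,229.29; interest $109.96 → $4,339.25; payment $402.84; balance $3,936.41
Installment 2: opening $3,936.41; interest $102.35 → $4,038.76; payment $639.85; balance $3,398.91
Installment 3: opening $3,398.91; interest $88.37 → $3,487.28; payment $876.86; balance $2,610.42
Installment 4: opening $2,610.42; interest $67.87 → $2,678.29; payment $1,113.87; balance $1,564.42
Installment 5: opening $1,564.42; interest $40.67 → $1,605.09; payment $1,350.88; balance $254.21
Installment 6: opening $254.21; interest $6.61 → $260.82; payment $260.82; balance $0.00
Balance reaches $0.00 in installment 6.

6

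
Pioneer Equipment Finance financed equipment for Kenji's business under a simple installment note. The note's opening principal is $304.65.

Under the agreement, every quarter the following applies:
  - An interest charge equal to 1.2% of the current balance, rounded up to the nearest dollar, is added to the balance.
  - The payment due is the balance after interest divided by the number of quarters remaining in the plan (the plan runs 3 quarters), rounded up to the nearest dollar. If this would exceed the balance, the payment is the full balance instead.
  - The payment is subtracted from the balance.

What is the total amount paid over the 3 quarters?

# | Opening | Interest | Payment | End bal
1 | $304.65 | $4.00 | $103.00 | $205.65
2 | $205.65 | $3.00 | $105.00 | $103.65
3 | $103.65 | $2.00 | $105.65 | $0.00
Total paid: $313.65

$313.65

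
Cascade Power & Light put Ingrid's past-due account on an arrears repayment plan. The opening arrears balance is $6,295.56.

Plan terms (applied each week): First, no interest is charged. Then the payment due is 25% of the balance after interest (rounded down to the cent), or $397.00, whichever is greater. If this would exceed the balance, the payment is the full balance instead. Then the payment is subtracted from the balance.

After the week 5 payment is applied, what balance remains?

$1,493.98

Week 1: opening $6,295.56; payment $1,573.89; balance $4,721.67
Week 2: opening $4,721.67; payment $1,180.41; balance $3,541.26
Week 3: opening $3,541.26; payment $885.31; balance $2,655.95
Week 4: opening $2,655.95; payment $663.98; balance $1,991.97
Week 5: opening $1,991.97; payment $497.99; balance $1,493.98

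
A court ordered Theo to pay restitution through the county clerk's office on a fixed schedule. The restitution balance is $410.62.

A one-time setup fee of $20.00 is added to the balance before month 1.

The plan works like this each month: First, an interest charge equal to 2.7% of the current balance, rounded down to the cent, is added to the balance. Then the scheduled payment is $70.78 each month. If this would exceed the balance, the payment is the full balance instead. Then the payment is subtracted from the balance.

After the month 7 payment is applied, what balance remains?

$0.00

Month 1: $430.62 +$11.62 interest = $442.24; pay $70.78 → $371.46
Month 2: $371.46 +$10.02 interest = $381.48; pay $70.78 → $310.70
Month 3: $310.70 +$8.38 interest = $319.08; pay $70.78 → $248.30
Month 4: $248.30 +$6.70 interest = $255.00; pay $70.78 → $184.22
Month 5: $184.22 +$4.97 interest = $189.19; pay $70.78 → $118.41
Month 6: $118.41 +$3.19 interest = $121.60; pay $70.78 → $50.82
Month 7: $50.82 +$1.37 interest = $52.19; pay $52.19 → $0.00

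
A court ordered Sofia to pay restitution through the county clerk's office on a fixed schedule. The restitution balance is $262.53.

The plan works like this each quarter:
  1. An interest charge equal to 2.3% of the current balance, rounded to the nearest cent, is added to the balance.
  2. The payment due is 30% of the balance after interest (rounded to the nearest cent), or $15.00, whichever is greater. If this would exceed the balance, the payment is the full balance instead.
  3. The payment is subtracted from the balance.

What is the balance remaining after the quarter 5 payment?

Quarter 1: opening $262.53; interest $6.04 → $268.57; payment $80.57; balance $188.00
Quarter 2: opening $188.00; interest $4.32 → $192.32; payment $57.70; balance $134.62
Quarter 3: opening $134.62; interest $3.10 → $137.72; payment $41.32; balance $96.40
Quarter 4: opening $96.40; interest $2.22 → $98.62; payment $29.59; balance $69.03
Quarter 5: opening $69.03; interest $1.59 → $70.62; payment $21.19; balance $49.43

$49.43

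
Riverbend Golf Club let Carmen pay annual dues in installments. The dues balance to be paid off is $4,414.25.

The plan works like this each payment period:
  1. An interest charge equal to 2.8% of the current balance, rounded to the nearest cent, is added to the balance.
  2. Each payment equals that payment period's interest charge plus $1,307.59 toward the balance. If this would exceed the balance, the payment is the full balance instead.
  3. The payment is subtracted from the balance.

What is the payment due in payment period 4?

Payment period 1: $4,414.25 +$123.60 interest = $4,537.85; pay $1,431.19 → $3,106.66
Payment period 2: $3,106.66 +$86.99 interest = $3,193.65; pay $1,394.58 → $1,799.07
Payment period 3: $1,799.07 +$50.37 interest = $1,849.44; pay $1,357.96 → $491.48
Payment period 4: $491.48 +$13.76 interest = $505.24; pay $505.24 → $0.00

$505.24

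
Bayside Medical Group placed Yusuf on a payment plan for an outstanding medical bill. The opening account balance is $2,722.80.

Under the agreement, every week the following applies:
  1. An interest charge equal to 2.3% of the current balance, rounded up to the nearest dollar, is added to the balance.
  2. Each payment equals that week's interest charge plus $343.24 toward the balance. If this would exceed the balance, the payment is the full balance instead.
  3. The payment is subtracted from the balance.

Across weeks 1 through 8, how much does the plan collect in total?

Week 1: $2,722.80 +$63.00 interest = $2,785.80; pay $406.24 → $2,379.56
Week 2: $2,379.56 +$55.00 interest = $2,434.56; pay $398.24 → $2,036.32
Week 3: $2,036.32 +$47.00 interest = $2,083.32; pay $390.24 → $1,693.08
Week 4: $1,693.08 +$39.00 interest = $1,732.08; pay $382.24 → $1,349.84
Week 5: $1,349.84 +$32.00 interest = $1,381.84; pay $375.24 → $1,006.60
Week 6: $1,006.60 +$24.00 interest = $1,030.60; pay $367.24 → $663.36
Week 7: $663.36 +$16.00 interest = $679.36; pay $359.24 → $320.12
Week 8: $320.12 +$8.00 interest = $328.12; pay $328.12 → $0.00
Total paid: $3,006.80

$3,006.80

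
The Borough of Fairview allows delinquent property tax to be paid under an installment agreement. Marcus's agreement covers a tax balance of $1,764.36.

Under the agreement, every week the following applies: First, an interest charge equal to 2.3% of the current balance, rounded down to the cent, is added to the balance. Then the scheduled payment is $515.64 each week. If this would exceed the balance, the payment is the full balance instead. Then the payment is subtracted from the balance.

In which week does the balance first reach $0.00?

4

Week 1: opening $1,764.36; interest $40.58 → $1,804.94; payment $515.64; balance $1,289.30
Week 2: opening $1,289.30; interest $29.65 → $1,318.95; payment $515.64; balance $803.31
Week 3: opening $803.31; interest $18.47 → $821.78; payment $515.64; balance $306.14
Week 4: opening $306.14; interest $7.04 → $313.18; payment $313.18; balance $0.00
Balance reaches $0.00 in week 4.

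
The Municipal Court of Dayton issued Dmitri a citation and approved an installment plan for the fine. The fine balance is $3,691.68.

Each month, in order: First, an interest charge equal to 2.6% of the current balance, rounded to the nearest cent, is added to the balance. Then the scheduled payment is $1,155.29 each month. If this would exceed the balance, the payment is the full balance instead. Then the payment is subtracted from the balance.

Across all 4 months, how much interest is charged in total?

Month 1: $3,691.68 +$95.98 interest = $3,787.66; pay $1,155.29 → $2,632.37
Month 2: $2,632.37 +$68.44 interest = $2,700.81; pay $1,155.29 → $1,545.52
Month 3: $1,545.52 +$40.18 interest = $1,585.70; pay $1,155.29 → $430.41
Month 4: $430.41 +$11.19 interest = $441.60; pay $441.60 → $0.00
Total interest: $95.98 + $68.44 + $40.18 + $11.19 = $215.79

$215.79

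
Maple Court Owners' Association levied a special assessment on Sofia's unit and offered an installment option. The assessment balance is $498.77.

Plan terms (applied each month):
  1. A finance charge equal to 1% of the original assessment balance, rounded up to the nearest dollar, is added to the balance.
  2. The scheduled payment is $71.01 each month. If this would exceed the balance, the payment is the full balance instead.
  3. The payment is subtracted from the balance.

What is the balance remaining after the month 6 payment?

$102.71

Month 1: $498.77 +$5.00 interest = $503.77; pay $71.01 → $432.76
Month 2: $432.76 +$5.00 interest = $437.76; pay $71.01 → $366.75
Month 3: $366.75 +$5.00 interest = $371.75; pay $71.01 → $300.74
Month 4: $300.74 +$5.00 interest = $305.74; pay $71.01 → $234.73
Month 5: $234.73 +$5.00 interest = $239.73; pay $71.01 → $168.72
Month 6: $168.72 +$5.00 interest = $173.72; pay $71.01 → $102.71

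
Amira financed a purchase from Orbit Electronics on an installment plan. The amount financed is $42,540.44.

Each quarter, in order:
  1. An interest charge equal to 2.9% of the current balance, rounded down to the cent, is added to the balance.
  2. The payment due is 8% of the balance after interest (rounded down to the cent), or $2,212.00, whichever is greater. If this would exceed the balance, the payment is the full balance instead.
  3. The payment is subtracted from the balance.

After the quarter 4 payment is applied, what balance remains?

Quarter 1: opening $42,540.44; interest $1,233.67 → $43,774.11; payment $3,501.92; balance $40,272.19
Quarter 2: opening $40,272.19; interest $1,167.89 → $41,440.08; payment $3,315.20; balance $38,124.88
Quarter 3: opening $38,124.88; interest $1,105.62 → $39,230.50; payment $3,138.44; balance $36,092.06
Quarter 4: opening $36,092.06; interest $1,046.66 → $37,138.72; payment $2,971.09; balance $34,167.63

$34,167.63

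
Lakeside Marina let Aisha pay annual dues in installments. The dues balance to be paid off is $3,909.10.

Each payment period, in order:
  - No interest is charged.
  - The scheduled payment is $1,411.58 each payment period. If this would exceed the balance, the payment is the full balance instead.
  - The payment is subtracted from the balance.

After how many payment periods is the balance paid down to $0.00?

# | Opening | Payment | End bal
1 | $3,909.10 | $1,411.58 | $2,497.52
2 | $2,497.52 | $1,411.58 | $1,085.94
3 | $1,085.94 | $1,085.94 | $0.00
Balance reaches $0.00 in payment period 3.

3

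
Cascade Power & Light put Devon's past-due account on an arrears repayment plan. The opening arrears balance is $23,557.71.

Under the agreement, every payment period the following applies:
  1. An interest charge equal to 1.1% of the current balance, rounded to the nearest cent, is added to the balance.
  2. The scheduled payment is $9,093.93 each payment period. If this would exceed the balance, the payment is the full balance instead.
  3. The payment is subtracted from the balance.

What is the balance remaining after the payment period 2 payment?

Payment period 1: $23,557.71 +$259.13 interest = $23,816.84; pay $9,093.93 → $14,722.91
Payment period 2: $14,722.91 +$161.95 interest = $14,884.86; pay $9,093.93 → $5,790.93

$5,790.93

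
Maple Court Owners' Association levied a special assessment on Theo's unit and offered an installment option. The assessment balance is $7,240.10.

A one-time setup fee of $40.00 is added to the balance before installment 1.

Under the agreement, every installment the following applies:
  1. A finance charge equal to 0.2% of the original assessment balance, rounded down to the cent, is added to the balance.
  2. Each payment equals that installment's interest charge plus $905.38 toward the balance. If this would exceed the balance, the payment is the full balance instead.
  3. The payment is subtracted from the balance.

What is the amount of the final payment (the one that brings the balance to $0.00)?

Installment 1: $7,280.10 +$14.48 interest = $7,294.58; pay $919.86 → $6,374.72
Installment 2: $6,374.72 +$14.48 interest = $6,389.20; pay $919.86 → $5,469.34
Installment 3: $5,469.34 +$14.48 interest = $5,483.82; pay $919.86 → $4,563.96
Installment 4: $4,563.96 +$14.48 interest = $4,578.44; pay $919.86 → $3,658.58
Installment 5: $3,658.58 +$14.48 interest = $3,673.06; pay $919.86 → $2,753.20
Installment 6: $2,753.20 +$14.48 interest = $2,767.68; pay $919.86 → $1,847.82
Installment 7: $1,847.82 +$14.48 interest = $1,862.30; pay $919.86 → $942.44
Installment 8: $942.44 +$14.48 interest = $956.92; pay $919.86 → $37.06
Installment 9: $37.06 +$14.48 interest = $51.54; pay $51.54 → $0.00

$51.54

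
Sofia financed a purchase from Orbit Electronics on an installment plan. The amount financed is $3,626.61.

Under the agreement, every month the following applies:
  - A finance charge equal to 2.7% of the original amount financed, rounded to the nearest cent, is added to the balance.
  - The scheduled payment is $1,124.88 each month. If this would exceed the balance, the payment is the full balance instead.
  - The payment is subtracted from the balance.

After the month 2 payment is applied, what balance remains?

$1,572.69

Month 1: opening $3,626.61; interest $97.92 → $3,724.53; payment $1,124.88; balance $2,599.65
Month 2: opening $2,599.65; interest $97.92 → $2,697.57; payment $1,124.88; balance $1,572.69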